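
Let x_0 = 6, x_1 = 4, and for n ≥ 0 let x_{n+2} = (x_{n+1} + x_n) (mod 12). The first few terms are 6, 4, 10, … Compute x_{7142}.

We have x_0 = 6, x_1 = 4, x_2 = 10, x_3 = 2, x_4 = 0, x_5 = 2, x_6 = 2, x_7 = 4, x_8 = 6, x_9 = 10, x_{10} = 4, x_{11} = 2, x_{12} = 6, x_{13} = 8, x_{14} = 2, x_{15} = 10, x_{16} = 0, x_{17} = 10, x_{18} = 10, x_{19} = 8, x_{20} = 6, x_{21} = 2, x_{22} = 8, x_{23} = 10, x_{24} = 6, x_{25} = 4.
The sequence repeats with period 24.
So x_{7142} = x_{0 + ((7142-0) mod 24)} = x_{14} = 2.

2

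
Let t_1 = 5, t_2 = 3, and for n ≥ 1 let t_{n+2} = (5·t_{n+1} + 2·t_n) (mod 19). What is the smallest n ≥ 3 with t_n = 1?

t_1 = 5; t_2 = 3; t_3 = 6; t_4 = 17; t_5 = 2; t_6 = 6; t_7 = 15; t_8 = 11; t_9 = 9; t_{10} = 10; t_{11} = 11; t_{12} = 18; t_{13} = 17; t_{14} = 7; t_{15} = 12; t_{16} = 17; t_{17} = 14; t_{18} = 9; t_{19} = 16; t_{20} = 3; t_{21} = 9; t_{22} = 13; t_{23} = 7; t_{24} = 4; t_{25} = 15; t_{26} = 7; t_{27} = 8; t_{28} = 16; t_{29} = 1; t_{30} = 18; t_{31} = 16; t_{32} = 2; t_{33} = 4; t_{34} = 5; t_{35} = 14; t_{36} = 4; t_{37} = 10; t_{38} = 1; t_{39} = 6; t_{40} = 13; t_{41} = 1; t_{42} = 12; t_{43} = 5; t_{44} = 11; t_{45} = 8; t_{46} = 5; t_{47} = 3.
The sequence repeats with period 45.
The value 1 first appears (with n ≥ 3) at t_{29}.

29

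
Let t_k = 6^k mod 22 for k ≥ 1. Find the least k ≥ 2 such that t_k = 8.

7

Computing terms: t_1 = 6,  t_2 = 14,  t_3 = 18,  t_4 = 20,  t_5 = 10,  t_6 = 16,  t_7 = 8,  t_8 = 4,  t_9 = 2,  t_{10} = 12,  t_{11} = 6.
The sequence repeats with period 10.
The value 8 first appears (with k ≥ 2) at t_7.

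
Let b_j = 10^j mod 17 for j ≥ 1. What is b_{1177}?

7

We have b_1 = 10,  b_2 = 15,  b_3 = 14,  b_4 = 4,  b_5 = 6,  b_6 = 9,  b_7 = 5,  b_8 = 16,  b_9 = 7,  b_{10} = 2,  b_{11} = 3,  b_{12} = 13,  b_{13} = 11,  b_{14} = 8,  b_{15} = 12,  b_{16} = 1,  b_{17} = 10.
Since b_{17} = b_1 = 10, the sequence is periodic with period 16.
(1177 - 1) mod 16 = 8, so b_{1177} = b_9 = 7.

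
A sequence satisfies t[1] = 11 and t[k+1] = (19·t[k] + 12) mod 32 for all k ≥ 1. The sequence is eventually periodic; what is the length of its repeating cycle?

8

t[1] = 11; t[2] = 29; t[3] = 19; t[4] = 21; t[5] = 27; t[6] = 13; t[7] = 3; t[8] = 5; t[9] = 11.
Since t[9] = t[1] = 11, the sequence is periodic with period 8.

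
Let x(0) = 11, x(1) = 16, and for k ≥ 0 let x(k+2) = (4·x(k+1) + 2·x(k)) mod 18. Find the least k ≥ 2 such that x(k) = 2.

Listing terms: x(0) = 11; x(1) = 16; x(2) = 14; x(3) = 16; x(4) = 2; x(5) = 4; x(6) = 2; x(7) = 16; x(8) = 14.
Since (x(7), x(8)) = (x(1), x(2)) = (16, 14) (two consecutive terms determine the rest), the sequence is eventually periodic: after a pre-period of length 1 it cycles with period 6.
The value 2 first appears (with k ≥ 2) at x(4).

4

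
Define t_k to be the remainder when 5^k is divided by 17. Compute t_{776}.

Listing terms: t_1 = 5; t_2 = 8; t_3 = 6; t_4 = 13; t_5 = 14; t_6 = 2; t_7 = 10; t_8 = 16; t_9 = 12; t_{10} = 9; t_{11} = 11; t_{12} = 4; t_{13} = 3; t_{14} = 15; t_{15} = 7; t_{16} = 1; t_{17} = 5.
The sequence repeats with period 16.
So t_{776} = t_{1 + ((776-1) mod 16)} = t_8 = 16.

16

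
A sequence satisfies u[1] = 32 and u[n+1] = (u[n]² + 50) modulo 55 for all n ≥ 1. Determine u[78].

u[1] = 32; u[2] = 29; u[3] = 11; u[4] = 6; u[5] = 31; u[6] = 21; u[7] = 51; u[8] = 11.
Since u[8] = u[3] = 11, the sequence is eventually periodic: after a pre-period of length 2 it cycles with period 5.
For n ≥ 3, u[n] depends only on (n - 3) mod 5. (78 - 3) mod 5 = 0, so u[78] = u[3] = 11.

11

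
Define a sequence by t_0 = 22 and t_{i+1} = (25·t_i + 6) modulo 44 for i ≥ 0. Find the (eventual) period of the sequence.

Listing terms: t_0 = 22, t_1 = 28, t_2 = 2, t_3 = 12, t_4 = 42, t_5 = 0, t_6 = 6, t_7 = 24, t_8 = 34, t_9 = 20, t_{10} = 22.
Since t_{10} = t_0 = 22, the sequence is periodic with period 10.

10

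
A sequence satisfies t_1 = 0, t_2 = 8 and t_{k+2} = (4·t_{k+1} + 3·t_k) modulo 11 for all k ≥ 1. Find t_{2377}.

0

We have t_1 = 0, t_2 = 8, t_3 = 10, t_4 = 9, t_5 = 0, t_6 = 5, t_7 = 9, t_8 = 7, t_9 = 0, t_{10} = 10, t_{11} = 7, t_{12} = 3, t_{13} = 0, t_{14} = 9, t_{15} = 3, t_{16} = 6, t_{17} = 0, t_{18} = 7, t_{19} = 6, t_{20} = 1, t_{21} = 0, t_{22} = 3, t_{23} = 1, t_{24} = 2, t_{25} = 0, t_{26} = 6, t_{27} = 2, t_{28} = 4, t_{29} = 0, t_{30} = 1, t_{31} = 4, t_{32} = 8, t_{33} = 0, t_{34} = 2, t_{35} = 8, t_{36} = 5, t_{37} = 0, t_{38} = 4, t_{39} = 5, t_{40} = 10, t_{41} = 0, t_{42} = 8.
Since (t_{41}, t_{42}) = (t_1, t_2) = (0, 8) (two consecutive terms determine the rest), the sequence is periodic with period 40.
(2377 - 1) mod 40 = 16, so t_{2377} = t_{17} = 0.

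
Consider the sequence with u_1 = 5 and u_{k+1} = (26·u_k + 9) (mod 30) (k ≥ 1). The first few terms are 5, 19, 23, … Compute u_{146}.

u_1 = 5, u_2 = 19, u_3 = 23, u_4 = 7, u_5 = 11, u_6 = 25, u_7 = 29, u_8 = 13, u_9 = 17, u_{10} = 1, u_{11} = 5.
Since u_{11} = u_1 = 5, the sequence is periodic with period 10.
So u_{146} = u_{1 + ((146-1) mod 10)} = u_6 = 25.

25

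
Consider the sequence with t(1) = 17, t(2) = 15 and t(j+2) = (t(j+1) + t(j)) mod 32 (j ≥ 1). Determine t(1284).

30

Listing terms: t(1) = 17, t(2) = 15, t(3) = 0, t(4) = 15, t(5) = 15, t(6) = 30, t(7) = 13, t(8) = 11, t(9) = 24, t(10) = 3, t(11) = 27, t(12) = 30, t(13) = 25, t(14) = 23, t(15) = 16, t(16) = 7, t(17) = 23, t(18) = 30, t(19) = 21, t(20) = 19, t(21) = 8, t(22) = 27, t(23) = 3, t(24) = 30, t(25) = 1, t(26) = 31, t(27) = 0, t(28) = 31, t(29) = 31, t(30) = 30, t(31) = 29, t(32) = 27, t(33) = 24, t(34) = 19, t(35) = 11, t(36) = 30, t(37) = 9, t(38) = 7, t(39) = 16, t(40) = 23, t(41) = 7, t(42) = 30, t(43) = 5, t(44) = 3, t(45) = 8, t(46) = 11, t(47) = 19, t(48) = 30, t(49) = 17, t(50) = 15.
The sequence repeats with period 48.
(1284 - 1) mod 48 = 35, so t(1284) = t(36) = 30.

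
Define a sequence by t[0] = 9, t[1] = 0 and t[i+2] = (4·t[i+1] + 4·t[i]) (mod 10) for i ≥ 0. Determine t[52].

0

Computing terms: t[0] = 9; t[1] = 0; t[2] = 6; t[3] = 4; t[4] = 0; t[5] = 6.
Since (t[4], t[5]) = (t[1], t[2]) = (0, 6) (two consecutive terms determine the rest), the sequence is eventually periodic: after a pre-period of length 1 it cycles with period 3.
For i ≥ 1, t[i] depends only on (i - 1) mod 3. (52 - 1) mod 3 = 0, so t[52] = t[1] = 0.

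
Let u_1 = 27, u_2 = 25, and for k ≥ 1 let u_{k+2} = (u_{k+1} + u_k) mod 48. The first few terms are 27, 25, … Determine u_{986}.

We have u_1 = 27,  u_2 = 25,  u_3 = 4,  u_4 = 29,  u_5 = 33,  u_6 = 14,  u_7 = 47,  u_8 = 13,  u_9 = 12,  u_{10} = 25,  u_{11} = 37,  u_{12} = 14,  u_{13} = 3,  u_{14} = 17,  u_{15} = 20,  u_{16} = 37,  u_{17} = 9,  u_{18} = 46,  u_{19} = 7,  u_{20} = 5,  u_{21} = 12,  u_{22} = 17,  u_{23} = 29,  u_{24} = 46,  u_{25} = 27,  u_{26} = 25.
The sequence repeats with period 24.
(986 - 1) mod 24 = 1, so u_{986} = u_2 = 25.

25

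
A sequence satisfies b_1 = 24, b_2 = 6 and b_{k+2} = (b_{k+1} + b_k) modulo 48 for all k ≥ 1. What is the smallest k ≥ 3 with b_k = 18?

5

b_1 = 24, b_2 = 6, b_3 = 30, b_4 = 36, b_5 = 18, b_6 = 6, b_7 = 24, b_8 = 30, b_9 = 6, b_{10} = 36, b_{11} = 42, b_{12} = 30, b_{13} = 24, b_{14} = 6.
The sequence repeats with period 12.
The value 18 first appears (with k ≥ 3) at b_5.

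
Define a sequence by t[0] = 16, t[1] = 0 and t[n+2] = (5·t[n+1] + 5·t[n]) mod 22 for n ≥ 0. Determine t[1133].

Computing terms: t[0] = 16; t[1] = 0; t[2] = 14; t[3] = 4; t[4] = 2; t[5] = 8; t[6] = 6; t[7] = 4; t[8] = 6; t[9] = 6; t[10] = 16; t[11] = 0.
The sequence repeats with period 10.
(1133 - 0) mod 10 = 3, so t[1133] = t[3] = 4.

4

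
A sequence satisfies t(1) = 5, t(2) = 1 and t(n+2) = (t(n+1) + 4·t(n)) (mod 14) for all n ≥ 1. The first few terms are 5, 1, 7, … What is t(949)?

9

t(1) = 5,  t(2) = 1,  t(3) = 7,  t(4) = 11,  t(5) = 11,  t(6) = 13,  t(7) = 1,  t(8) = 11,  t(9) = 1,  t(10) = 3,  t(11) = 7,  t(12) = 5,  t(13) = 5,  t(14) = 11,  t(15) = 3,  t(16) = 5,  t(17) = 3,  t(18) = 9,  t(19) = 7,  t(20) = 1,  t(21) = 1,  t(22) = 5,  t(23) = 9,  t(24) = 1,  t(25) = 9,  t(26) = 13,  t(27) = 7,  t(28) = 3,  t(29) = 3,  t(30) = 1,  t(31) = 13,  t(32) = 3,  t(33) = 13,  t(34) = 11,  t(35) = 7,  t(36) = 9,  t(37) = 9,  t(38) = 3,  t(39) = 11,  t(40) = 9,  t(41) = 11,  t(42) = 5,  t(43) = 7,  t(44) = 13,  t(45) = 13,  t(46) = 9,  t(47) = 5,  t(48) = 13,  t(49) = 5,  t(50) = 1.
The sequence repeats with period 48.
(949 - 1) mod 48 = 36, so t(949) = t(37) = 9.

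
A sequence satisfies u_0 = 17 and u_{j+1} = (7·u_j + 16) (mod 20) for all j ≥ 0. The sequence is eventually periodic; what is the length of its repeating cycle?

Computing terms: u_0 = 17, u_1 = 15, u_2 = 1, u_3 = 3, u_4 = 17.
Since u_4 = u_0 = 17, the sequence is periodic with period 4.

4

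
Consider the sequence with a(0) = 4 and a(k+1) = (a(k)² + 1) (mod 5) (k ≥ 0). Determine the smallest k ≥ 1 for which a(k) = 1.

3

a(0) = 4; a(1) = 2; a(2) = 0; a(3) = 1; a(4) = 2.
Since a(4) = a(1) = 2, the sequence is eventually periodic: after a pre-period of length 1 it cycles with period 3.
The value 1 first appears (with k ≥ 1) at a(3).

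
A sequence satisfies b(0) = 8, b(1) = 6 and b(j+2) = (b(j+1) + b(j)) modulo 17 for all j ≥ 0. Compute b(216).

8

Listing terms: b(0) = 8,  b(1) = 6,  b(2) = 14,  b(3) = 3,  b(4) = 0,  b(5) = 3,  b(6) = 3,  b(7) = 6,  b(8) = 9,  b(9) = 15,  b(10) = 7,  b(11) = 5,  b(12) = 12,  b(13) = 0,  b(14) = 12,  b(15) = 12,  b(16) = 7,  b(17) = 2,  b(18) = 9,  b(19) = 11,  b(20) = 3,  b(21) = 14,  b(22) = 0,  b(23) = 14,  b(24) = 14,  b(25) = 11,  b(26) = 8,  b(27) = 2,  b(28) = 10,  b(29) = 12,  b(30) = 5,  b(31) = 0,  b(32) = 5,  b(33) = 5,  b(34) = 10,  b(35) = 15,  b(36) = 8,  b(37) = 6.
Since (b(36), b(37)) = (b(0), b(1)) = (8, 6) (two consecutive terms determine the rest), the sequence is periodic with period 36.
So b(216) = b(0 + ((216-0) mod 36)) = b(0) = 8.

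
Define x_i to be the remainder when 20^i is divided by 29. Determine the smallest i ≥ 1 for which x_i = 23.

x_0 = 1,  x_1 = 20,  x_2 = 23,  x_3 = 25,  x_4 = 7,  x_5 = 24,  x_6 = 16,  x_7 = 1.
The sequence repeats with period 7.
The value 23 first appears (with i ≥ 1) at x_2.

2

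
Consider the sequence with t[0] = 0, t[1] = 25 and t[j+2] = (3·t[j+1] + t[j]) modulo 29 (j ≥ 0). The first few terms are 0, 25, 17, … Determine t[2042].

We have t[0] = 0; t[1] = 25; t[2] = 17; t[3] = 18; t[4] = 13; t[5] = 28; t[6] = 10; t[7] = 0; t[8] = 10; t[9] = 1; t[10] = 13; t[11] = 11; t[12] = 17; t[13] = 4; t[14] = 0; t[15] = 4; t[16] = 12; t[17] = 11; t[18] = 16; t[19] = 1; t[20] = 19; t[21] = 0; t[22] = 19; t[23] = 28; t[24] = 16; t[25] = 18; t[26] = 12; t[27] = 25; t[28] = 0; t[29] = 25.
Since (t[28], t[29]) = (t[0], t[1]) = (0, 25) (two consecutive terms determine the rest), the sequence is periodic with period 28.
(2042 - 0) mod 28 = 26, so t[2042] = t[26] = 12.

12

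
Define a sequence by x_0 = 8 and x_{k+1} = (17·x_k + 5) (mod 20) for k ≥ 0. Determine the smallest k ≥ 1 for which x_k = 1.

Computing terms: x_0 = 8; x_1 = 1; x_2 = 2; x_3 = 19; x_4 = 8.
The sequence repeats with period 4.
The value 1 first appears (with k ≥ 1) at x_1.

1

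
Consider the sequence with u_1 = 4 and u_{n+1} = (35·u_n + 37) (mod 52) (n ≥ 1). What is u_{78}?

5

u_1 = 4; u_2 = 21; u_3 = 44; u_4 = 17; u_5 = 8; u_6 = 5; u_7 = 4.
The sequence repeats with period 6.
So u_{78} = u_{1 + ((78-1) mod 6)} = u_6 = 5.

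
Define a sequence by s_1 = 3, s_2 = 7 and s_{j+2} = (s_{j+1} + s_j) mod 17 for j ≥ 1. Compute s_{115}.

3

s_1 = 3, s_2 = 7, s_3 = 10, s_4 = 0, s_5 = 10, s_6 = 10, s_7 = 3, s_8 = 13, s_9 = 16, s_{10} = 12, s_{11} = 11, s_{12} = 6, s_{13} = 0, s_{14} = 6, s_{15} = 6, s_{16} = 12, s_{17} = 1, s_{18} = 13, s_{19} = 14, s_{20} = 10, s_{21} = 7, s_{22} = 0, s_{23} = 7, s_{24} = 7, s_{25} = 14, s_{26} = 4, s_{27} = 1, s_{28} = 5, s_{29} = 6, s_{30} = 11, s_{31} = 0, s_{32} = 11, s_{33} = 11, s_{34} = 5, s_{35} = 16, s_{36} = 4, s_{37} = 3, s_{38} = 7.
The sequence repeats with period 36.
(115 - 1) mod 36 = 6, so s_{115} = s_7 = 3.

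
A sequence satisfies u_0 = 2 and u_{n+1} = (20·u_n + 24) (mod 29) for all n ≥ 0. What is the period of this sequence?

7

We have u_0 = 2; u_1 = 6; u_2 = 28; u_3 = 4; u_4 = 17; u_5 = 16; u_6 = 25; u_7 = 2.
Since u_7 = u_0 = 2, the sequence is periodic with period 7.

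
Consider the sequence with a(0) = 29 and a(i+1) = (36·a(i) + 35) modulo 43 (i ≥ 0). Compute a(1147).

a(0) = 29; a(1) = 4; a(2) = 7; a(3) = 29.
The sequence repeats with period 3.
So a(1147) = a(0 + ((1147-0) mod 3)) = a(1) = 4.

4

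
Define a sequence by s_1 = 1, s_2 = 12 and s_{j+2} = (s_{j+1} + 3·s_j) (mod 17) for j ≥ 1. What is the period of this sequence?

s_1 = 1; s_2 = 12; s_3 = 15; s_4 = 0; s_5 = 11; s_6 = 11; s_7 = 10; s_8 = 9; s_9 = 5; s_{10} = 15; s_{11} = 13; s_{12} = 7; s_{13} = 12; s_{14} = 16; s_{15} = 1; s_{16} = 15; s_{17} = 1; s_{18} = 12.
The sequence repeats with period 16.

16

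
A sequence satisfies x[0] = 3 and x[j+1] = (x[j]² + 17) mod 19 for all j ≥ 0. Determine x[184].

x[0] = 3; x[1] = 7; x[2] = 9; x[3] = 3.
The sequence repeats with period 3.
So x[184] = x[0 + ((184-0) mod 3)] = x[1] = 7.

7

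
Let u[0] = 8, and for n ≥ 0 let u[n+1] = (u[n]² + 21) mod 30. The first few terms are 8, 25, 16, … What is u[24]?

22

Listing terms: u[0] = 8; u[1] = 25; u[2] = 16; u[3] = 7; u[4] = 10; u[5] = 1; u[6] = 22; u[7] = 25.
Since u[7] = u[1] = 25, the sequence is eventually periodic: after a pre-period of length 1 it cycles with period 6.
For n ≥ 1, u[n] depends only on (n - 1) mod 6. (24 - 1) mod 6 = 5, so u[24] = u[6] = 22.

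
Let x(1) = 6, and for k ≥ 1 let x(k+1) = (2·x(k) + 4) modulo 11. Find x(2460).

1

We have x(1) = 6,  x(2) = 5,  x(3) = 3,  x(4) = 10,  x(5) = 2,  x(6) = 8,  x(7) = 9,  x(8) = 0,  x(9) = 4,  x(10) = 1,  x(11) = 6.
The sequence repeats with period 10.
So x(2460) = x(1 + ((2460-1) mod 10)) = x(10) = 1.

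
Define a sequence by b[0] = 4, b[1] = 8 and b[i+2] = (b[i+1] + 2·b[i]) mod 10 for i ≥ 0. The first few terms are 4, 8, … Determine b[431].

Computing terms: b[0] = 4, b[1] = 8, b[2] = 6, b[3] = 2, b[4] = 4, b[5] = 8.
Since (b[4], b[5]) = (b[0], b[1]) = (4, 8) (two consecutive terms determine the rest), the sequence is periodic with period 4.
So b[431] = b[0 + ((431-0) mod 4)] = b[3] = 2.

2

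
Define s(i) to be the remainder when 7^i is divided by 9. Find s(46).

7

Computing terms: s(1) = 7,  s(2) = 4,  s(3) = 1,  s(4) = 7.
Since s(4) = s(1) = 7, the sequence is periodic with period 3.
So s(46) = s(1 + ((46-1) mod 3)) = s(1) = 7.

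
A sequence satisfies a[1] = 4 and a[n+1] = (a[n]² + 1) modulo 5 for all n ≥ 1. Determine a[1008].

0

a[1] = 4; a[2] = 2; a[3] = 0; a[4] = 1; a[5] = 2.
Since a[5] = a[2] = 2, the sequence is eventually periodic: after a pre-period of length 1 it cycles with period 3.
For n ≥ 2, a[n] depends only on (n - 2) mod 3. (1008 - 2) mod 3 = 1, so a[1008] = a[3] = 0.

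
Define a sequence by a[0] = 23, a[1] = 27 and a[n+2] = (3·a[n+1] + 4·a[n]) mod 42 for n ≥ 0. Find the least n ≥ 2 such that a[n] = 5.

a[0] = 23; a[1] = 27; a[2] = 5; a[3] = 39; a[4] = 11; a[5] = 21; a[6] = 23; a[7] = 27.
Since (a[6], a[7]) = (a[0], a[1]) = (23, 27) (two consecutive terms determine the rest), the sequence is periodic with period 6.
The value 5 first appears (with n ≥ 2) at a[2].

2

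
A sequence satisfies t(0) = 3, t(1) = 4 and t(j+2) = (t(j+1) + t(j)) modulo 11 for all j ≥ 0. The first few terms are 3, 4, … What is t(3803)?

Listing terms: t(0) = 3, t(1) = 4, t(2) = 7, t(3) = 0, t(4) = 7, t(5) = 7, t(6) = 3, t(7) = 10, t(8) = 2, t(9) = 1, t(10) = 3, t(11) = 4.
Since (t(10), t(11)) = (t(0), t(1)) = (3, 4) (two consecutive terms determine the rest), the sequence is periodic with period 10.
(3803 - 0) mod 10 = 3, so t(3803) = t(3) = 0.

0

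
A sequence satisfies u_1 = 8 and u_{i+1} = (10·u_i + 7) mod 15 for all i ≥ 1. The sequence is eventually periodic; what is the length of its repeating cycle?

u_1 = 8; u_2 = 12; u_3 = 7; u_4 = 2; u_5 = 12.
Since u_5 = u_2 = 12, the sequence is eventually periodic: after a pre-period of length 1 it cycles with period 3.

3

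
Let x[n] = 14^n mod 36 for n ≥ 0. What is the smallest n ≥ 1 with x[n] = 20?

x[0] = 1,  x[1] = 14,  x[2] = 16,  x[3] = 8,  x[4] = 4,  x[5] = 20,  x[6] = 28,  x[7] = 32,  x[8] = 16.
Since x[8] = x[2] = 16, the sequence is eventually periodic: after a pre-period of length 2 it cycles with period 6.
The value 20 first appears (with n ≥ 1) at x[5].

5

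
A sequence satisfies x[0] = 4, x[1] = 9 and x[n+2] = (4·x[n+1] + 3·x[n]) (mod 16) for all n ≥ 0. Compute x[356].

12

Computing terms: x[0] = 4, x[1] = 9, x[2] = 0, x[3] = 11, x[4] = 12, x[5] = 1, x[6] = 8, x[7] = 3, x[8] = 4, x[9] = 9.
Since (x[8], x[9]) = (x[0], x[1]) = (4, 9) (two consecutive terms determine the rest), the sequence is periodic with period 8.
So x[356] = x[0 + ((356-0) mod 8)] = x[4] = 12.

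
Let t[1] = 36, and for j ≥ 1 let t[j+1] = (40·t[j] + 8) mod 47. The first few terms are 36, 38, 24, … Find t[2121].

t[1] = 36; t[2] = 38; t[3] = 24; t[4] = 28; t[5] = 0; t[6] = 8; t[7] = 46; t[8] = 15; t[9] = 44; t[10] = 29; t[11] = 40; t[12] = 10; t[13] = 32; t[14] = 19; t[15] = 16; t[16] = 37; t[17] = 31; t[18] = 26; t[19] = 14; t[20] = 4; t[21] = 27; t[22] = 7; t[23] = 6; t[24] = 13; t[25] = 11; t[26] = 25; t[27] = 21; t[28] = 2; t[29] = 41; t[30] = 3; t[31] = 34; t[32] = 5; t[33] = 20; t[34] = 9; t[35] = 39; t[36] = 17; t[37] = 30; t[38] = 33; t[39] = 12; t[40] = 18; t[41] = 23; t[42] = 35; t[43] = 45; t[44] = 22; t[45] = 42; t[46] = 43; t[47] = 36.
Since t[47] = t[1] = 36, the sequence is periodic with period 46.
(2121 - 1) mod 46 = 4, so t[2121] = t[5] = 0.

0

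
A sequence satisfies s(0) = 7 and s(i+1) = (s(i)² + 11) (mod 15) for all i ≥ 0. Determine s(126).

We have s(0) = 7; s(1) = 0; s(2) = 11; s(3) = 12; s(4) = 5; s(5) = 6; s(6) = 2; s(7) = 0.
Since s(7) = s(1) = 0, the sequence is eventually periodic: after a pre-period of length 1 it cycles with period 6.
For i ≥ 1, s(i) depends only on (i - 1) mod 6. (126 - 1) mod 6 = 5, so s(126) = s(6) = 2.

2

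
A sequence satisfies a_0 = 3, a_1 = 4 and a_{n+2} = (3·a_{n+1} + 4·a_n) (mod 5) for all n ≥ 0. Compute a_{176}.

We have a_0 = 3, a_1 = 4, a_2 = 4, a_3 = 3, a_4 = 0, a_5 = 2, a_6 = 1, a_7 = 1, a_8 = 2, a_9 = 0, a_{10} = 3, a_{11} = 4.
Since (a_{10}, a_{11}) = (a_0, a_1) = (3, 4) (two consecutive terms determine the rest), the sequence is periodic with period 10.
So a_{176} = a_{0 + ((176-0) mod 10)} = a_6 = 1.

1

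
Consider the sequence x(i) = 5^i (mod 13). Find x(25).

5

We have x(0) = 1; x(1) = 5; x(2) = 12; x(3) = 8; x(4) = 1.
Since x(4) = x(0) = 1, the sequence is periodic with period 4.
(25 - 0) mod 4 = 1, so x(25) = x(1) = 5.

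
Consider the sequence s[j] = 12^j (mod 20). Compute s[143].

8

We have s[0] = 1; s[1] = 12; s[2] = 4; s[3] = 8; s[4] = 16; s[5] = 12.
Since s[5] = s[1] = 12, the sequence is eventually periodic: after a pre-period of length 1 it cycles with period 4.
For j ≥ 1, s[j] depends only on (j - 1) mod 4. (143 - 1) mod 4 = 2, so s[143] = s[3] = 8.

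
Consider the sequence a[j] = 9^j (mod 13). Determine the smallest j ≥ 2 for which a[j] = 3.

2

We have a[1] = 9; a[2] = 3; a[3] = 1; a[4] = 9.
Since a[4] = a[1] = 9, the sequence is periodic with period 3.
The value 3 first appears (with j ≥ 2) at a[2].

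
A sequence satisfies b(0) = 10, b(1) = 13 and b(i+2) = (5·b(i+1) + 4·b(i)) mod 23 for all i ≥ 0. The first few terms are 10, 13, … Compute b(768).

4

Listing terms: b(0) = 10,  b(1) = 13,  b(2) = 13,  b(3) = 2,  b(4) = 16,  b(5) = 19,  b(6) = 21,  b(7) = 20,  b(8) = 0,  b(9) = 11,  b(10) = 9,  b(11) = 20,  b(12) = 21,  b(13) = 1,  b(14) = 20,  b(15) = 12,  b(16) = 2,  b(17) = 12,  b(18) = 22,  b(19) = 20,  b(20) = 4,  b(21) = 8,  b(22) = 10,  b(23) = 13.
Since (b(22), b(23)) = (b(0), b(1)) = (10, 13) (two consecutive terms determine the rest), the sequence is periodic with period 22.
So b(768) = b(0 + ((768-0) mod 22)) = b(20) = 4.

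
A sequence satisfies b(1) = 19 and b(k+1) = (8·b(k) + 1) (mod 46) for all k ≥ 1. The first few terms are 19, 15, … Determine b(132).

b(1) = 19; b(2) = 15; b(3) = 29; b(4) = 3; b(5) = 25; b(6) = 17; b(7) = 45; b(8) = 39; b(9) = 37; b(10) = 21; b(11) = 31; b(12) = 19.
Since b(12) = b(1) = 19, the sequence is periodic with period 11.
So b(132) = b(1 + ((132-1) mod 11)) = b(11) = 31.

31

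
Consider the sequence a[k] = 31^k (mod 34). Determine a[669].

5

Computing terms: a[1] = 31, a[2] = 9, a[3] = 7, a[4] = 13, a[5] = 29, a[6] = 15, a[7] = 23, a[8] = 33, a[9] = 3, a[10] = 25, a[11] = 27, a[12] = 21, a[13] = 5, a[14] = 19, a[15] = 11, a[16] = 1, a[17] = 31.
Since a[17] = a[1] = 31, the sequence is periodic with period 16.
So a[669] = a[1 + ((669-1) mod 16)] = a[13] = 5.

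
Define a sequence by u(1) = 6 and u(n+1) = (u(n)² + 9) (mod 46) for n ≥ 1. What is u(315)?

10

u(1) = 6, u(2) = 45, u(3) = 10, u(4) = 17, u(5) = 22, u(6) = 33, u(7) = 40, u(8) = 45.
Since u(8) = u(2) = 45, the sequence is eventually periodic: after a pre-period of length 1 it cycles with period 6.
For n ≥ 2, u(n) depends only on (n - 2) mod 6. (315 - 2) mod 6 = 1, so u(315) = u(3) = 10.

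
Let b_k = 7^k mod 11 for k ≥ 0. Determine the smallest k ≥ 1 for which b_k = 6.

7

We have b_0 = 1, b_1 = 7, b_2 = 5, b_3 = 2, b_4 = 3, b_5 = 10, b_6 = 4, b_7 = 6, b_8 = 9, b_9 = 8, b_{10} = 1.
Since b_{10} = b_0 = 1, the sequence is periodic with period 10.
The value 6 first appears (with k ≥ 1) at b_7.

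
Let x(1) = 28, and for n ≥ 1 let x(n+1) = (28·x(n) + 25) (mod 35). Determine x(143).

32

Listing terms: x(1) = 28; x(2) = 4; x(3) = 32; x(4) = 11; x(5) = 18; x(6) = 4.
Since x(6) = x(2) = 4, the sequence is eventually periodic: after a pre-period of length 1 it cycles with period 4.
For n ≥ 2, x(n) depends only on (n - 2) mod 4. (143 - 2) mod 4 = 1, so x(143) = x(3) = 32.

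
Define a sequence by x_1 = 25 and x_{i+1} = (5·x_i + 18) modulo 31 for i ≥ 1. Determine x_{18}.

x_1 = 25, x_2 = 19, x_3 = 20, x_4 = 25.
The sequence repeats with period 3.
So x_{18} = x_{1 + ((18-1) mod 3)} = x_3 = 20.

20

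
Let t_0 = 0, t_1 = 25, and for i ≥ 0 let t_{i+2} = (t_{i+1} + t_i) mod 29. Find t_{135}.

Listing terms: t_0 = 0, t_1 = 25, t_2 = 25, t_3 = 21, t_4 = 17, t_5 = 9, t_6 = 26, t_7 = 6, t_8 = 3, t_9 = 9, t_{10} = 12, t_{11} = 21, t_{12} = 4, t_{13} = 25, t_{14} = 0, t_{15} = 25.
The sequence repeats with period 14.
(135 - 0) mod 14 = 9, so t_{135} = t_9 = 9.

9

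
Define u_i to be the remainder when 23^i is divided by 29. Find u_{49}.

1

Listing terms: u_0 = 1, u_1 = 23, u_2 = 7, u_3 = 16, u_4 = 20, u_5 = 25, u_6 = 24, u_7 = 1.
Since u_7 = u_0 = 1, the sequence is periodic with period 7.
(49 - 0) mod 7 = 0, so u_{49} = u_0 = 1.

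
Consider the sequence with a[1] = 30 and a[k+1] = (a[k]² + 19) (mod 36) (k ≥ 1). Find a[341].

Listing terms: a[1] = 30,  a[2] = 19,  a[3] = 20,  a[4] = 23,  a[5] = 8,  a[6] = 11,  a[7] = 32,  a[8] = 35,  a[9] = 20.
Since a[9] = a[3] = 20, the sequence is eventually periodic: after a pre-period of length 2 it cycles with period 6.
For k ≥ 3, a[k] depends only on (k - 3) mod 6. (341 - 3) mod 6 = 2, so a[341] = a[5] = 8.

8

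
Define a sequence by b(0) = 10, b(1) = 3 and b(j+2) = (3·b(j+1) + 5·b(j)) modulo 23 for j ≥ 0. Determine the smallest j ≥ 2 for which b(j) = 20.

4

b(0) = 10; b(1) = 3; b(2) = 13; b(3) = 8; b(4) = 20; b(5) = 8; b(6) = 9; b(7) = 21; b(8) = 16; b(9) = 15; b(10) = 10; b(11) = 13; b(12) = 20; b(13) = 10; b(14) = 15; b(15) = 3; b(16) = 15; b(17) = 14; b(18) = 2; b(19) = 7; b(20) = 8; b(21) = 13; b(22) = 10; b(23) = 3.
Since (b(22), b(23)) = (b(0), b(1)) = (10, 3) (two consecutive terms determine the rest), the sequence is periodic with period 22.
The value 20 first appears (with j ≥ 2) at b(4).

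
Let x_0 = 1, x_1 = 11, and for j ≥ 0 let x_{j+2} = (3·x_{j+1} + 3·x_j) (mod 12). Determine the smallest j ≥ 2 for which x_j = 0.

We have x_0 = 1; x_1 = 11; x_2 = 0; x_3 = 9; x_4 = 3; x_5 = 0; x_6 = 9.
Since (x_5, x_6) = (x_2, x_3) = (0, 9) (two consecutive terms determine the rest), the sequence is eventually periodic: after a pre-period of length 2 it cycles with period 3.
The value 0 first appears (with j ≥ 2) at x_2.

2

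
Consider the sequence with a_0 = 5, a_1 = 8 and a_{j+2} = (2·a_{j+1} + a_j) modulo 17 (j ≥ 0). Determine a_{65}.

8

Computing terms: a_0 = 5; a_1 = 8; a_2 = 4; a_3 = 16; a_4 = 2; a_5 = 3; a_6 = 8; a_7 = 2; a_8 = 12; a_9 = 9; a_{10} = 13; a_{11} = 1; a_{12} = 15; a_{13} = 14; a_{14} = 9; a_{15} = 15; a_{16} = 5; a_{17} = 8.
The sequence repeats with period 16.
(65 - 0) mod 16 = 1, so a_{65} = a_1 = 8.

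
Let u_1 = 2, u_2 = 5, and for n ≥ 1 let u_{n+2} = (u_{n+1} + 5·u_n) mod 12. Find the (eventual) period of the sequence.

6

We have u_1 = 2; u_2 = 5; u_3 = 3; u_4 = 4; u_5 = 7; u_6 = 3; u_7 = 2; u_8 = 5.
Since (u_7, u_8) = (u_1, u_2) = (2, 5) (two consecutive terms determine the rest), the sequence is periodic with period 6.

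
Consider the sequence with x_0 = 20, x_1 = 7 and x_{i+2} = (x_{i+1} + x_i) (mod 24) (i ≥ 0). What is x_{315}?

10

Computing terms: x_0 = 20, x_1 = 7, x_2 = 3, x_3 = 10, x_4 = 13, x_5 = 23, x_6 = 12, x_7 = 11, x_8 = 23, x_9 = 10, x_{10} = 9, x_{11} = 19, x_{12} = 4, x_{13} = 23, x_{14} = 3, x_{15} = 2, x_{16} = 5, x_{17} = 7, x_{18} = 12, x_{19} = 19, x_{20} = 7, x_{21} = 2, x_{22} = 9, x_{23} = 11, x_{24} = 20, x_{25} = 7.
The sequence repeats with period 24.
So x_{315} = x_{0 + ((315-0) mod 24)} = x_3 = 10.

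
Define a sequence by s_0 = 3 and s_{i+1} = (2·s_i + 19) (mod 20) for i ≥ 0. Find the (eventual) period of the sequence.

s_0 = 3; s_1 = 5; s_2 = 9; s_3 = 17; s_4 = 13; s_5 = 5.
Since s_5 = s_1 = 5, the sequence is eventually periodic: after a pre-period of length 1 it cycles with period 4.

4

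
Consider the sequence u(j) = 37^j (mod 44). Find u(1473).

Computing terms: u(0) = 1,  u(1) = 37,  u(2) = 5,  u(3) = 9,  u(4) = 25,  u(5) = 1.
The sequence repeats with period 5.
(1473 - 0) mod 5 = 3, so u(1473) = u(3) = 9.

9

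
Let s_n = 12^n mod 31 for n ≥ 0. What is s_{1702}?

Computing terms: s_0 = 1, s_1 = 12, s_2 = 20, s_3 = 23, s_4 = 28, s_5 = 26, s_6 = 2, s_7 = 24, s_8 = 9, s_9 = 15, s_{10} = 25, s_{11} = 21, s_{12} = 4, s_{13} = 17, s_{14} = 18, s_{15} = 30, s_{16} = 19, s_{17} = 11, s_{18} = 8, s_{19} = 3, s_{20} = 5, s_{21} = 29, s_{22} = 7, s_{23} = 22, s_{24} = 16, s_{25} = 6, s_{26} = 10, s_{27} = 27, s_{28} = 14, s_{29} = 13, s_{30} = 1.
Since s_{30} = s_0 = 1, the sequence is periodic with period 30.
(1702 - 0) mod 30 = 22, so s_{1702} = s_{22} = 7.

7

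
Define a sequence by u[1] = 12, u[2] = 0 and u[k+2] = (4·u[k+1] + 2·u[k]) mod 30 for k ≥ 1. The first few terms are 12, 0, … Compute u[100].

6

Listing terms: u[1] = 12; u[2] = 0; u[3] = 24; u[4] = 6; u[5] = 12; u[6] = 0.
Since (u[5], u[6]) = (u[1], u[2]) = (12, 0) (two consecutive terms determine the rest), the sequence is periodic with period 4.
(100 - 1) mod 4 = 3, so u[100] = u[4] = 6.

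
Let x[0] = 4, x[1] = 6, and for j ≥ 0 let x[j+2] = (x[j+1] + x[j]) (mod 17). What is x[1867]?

15

Listing terms: x[0] = 4,  x[1] = 6,  x[2] = 10,  x[3] = 16,  x[4] = 9,  x[5] = 8,  x[6] = 0,  x[7] = 8,  x[8] = 8,  x[9] = 16,  x[10] = 7,  x[11] = 6,  x[12] = 13,  x[13] = 2,  x[14] = 15,  x[15] = 0,  x[16] = 15,  x[17] = 15,  x[18] = 13,  x[19] = 11,  x[20] = 7,  x[21] = 1,  x[22] = 8,  x[23] = 9,  x[24] = 0,  x[25] = 9,  x[26] = 9,  x[27] = 1,  x[28] = 10,  x[29] = 11,  x[30] = 4,  x[31] = 15,  x[32] = 2,  x[33] = 0,  x[34] = 2,  x[35] = 2,  x[36] = 4,  x[37] = 6.
Since (x[36], x[37]) = (x[0], x[1]) = (4, 6) (two consecutive terms determine the rest), the sequence is periodic with period 36.
(1867 - 0) mod 36 = 31, so x[1867] = x[31] = 15.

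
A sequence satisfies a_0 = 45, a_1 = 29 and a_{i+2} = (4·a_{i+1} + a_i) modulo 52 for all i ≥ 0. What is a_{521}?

We have a_0 = 45, a_1 = 29, a_2 = 5, a_3 = 49, a_4 = 45, a_5 = 21, a_6 = 25, a_7 = 17, a_8 = 41, a_9 = 25, a_{10} = 37, a_{11} = 17, a_{12} = 1, a_{13} = 21, a_{14} = 33, a_{15} = 49, a_{16} = 21, a_{17} = 29, a_{18} = 33, a_{19} = 5, a_{20} = 1, a_{21} = 9, a_{22} = 37, a_{23} = 1, a_{24} = 41, a_{25} = 9, a_{26} = 25, a_{27} = 5, a_{28} = 45, a_{29} = 29.
Since (a_{28}, a_{29}) = (a_0, a_1) = (45, 29) (two consecutive terms determine the rest), the sequence is periodic with period 28.
(521 - 0) mod 28 = 17, so a_{521} = a_{17} = 29.

29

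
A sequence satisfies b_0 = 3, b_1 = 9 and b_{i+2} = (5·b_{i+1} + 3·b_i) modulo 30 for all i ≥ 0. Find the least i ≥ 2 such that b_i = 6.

Computing terms: b_0 = 3, b_1 = 9, b_2 = 24, b_3 = 27, b_4 = 27, b_5 = 6, b_6 = 21, b_7 = 3, b_8 = 18, b_9 = 9, b_{10} = 9, b_{11} = 12, b_{12} = 27, b_{13} = 21, b_{14} = 6, b_{15} = 3, b_{16} = 3, b_{17} = 24, b_{18} = 9, b_{19} = 27, b_{20} = 12, b_{21} = 21, b_{22} = 21, b_{23} = 18, b_{24} = 3, b_{25} = 9.
Since (b_{24}, b_{25}) = (b_0, b_1) = (3, 9) (two consecutive terms determine the rest), the sequence is periodic with period 24.
The value 6 first appears (with i ≥ 2) at b_5.

5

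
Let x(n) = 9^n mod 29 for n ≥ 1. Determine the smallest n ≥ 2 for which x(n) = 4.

Listing terms: x(1) = 9, x(2) = 23, x(3) = 4, x(4) = 7, x(5) = 5, x(6) = 16, x(7) = 28, x(8) = 20, x(9) = 6, x(10) = 25, x(11) = 22, x(12) = 24, x(13) = 13, x(14) = 1, x(15) = 9.
The sequence repeats with period 14.
The value 4 first appears (with n ≥ 2) at x(3).

3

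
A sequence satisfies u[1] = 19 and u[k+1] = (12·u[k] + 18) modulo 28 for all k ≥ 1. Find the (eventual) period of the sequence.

6

u[1] = 19; u[2] = 22; u[3] = 2; u[4] = 14; u[5] = 18; u[6] = 10; u[7] = 26; u[8] = 22.
Since u[8] = u[2] = 22, the sequence is eventually periodic: after a pre-period of length 1 it cycles with period 6.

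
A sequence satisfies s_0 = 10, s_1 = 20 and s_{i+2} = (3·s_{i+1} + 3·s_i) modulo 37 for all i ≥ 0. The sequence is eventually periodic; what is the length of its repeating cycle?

We have s_0 = 10; s_1 = 20; s_2 = 16; s_3 = 34; s_4 = 2; s_5 = 34; s_6 = 34; s_7 = 19; s_8 = 11; s_9 = 16; s_{10} = 7; s_{11} = 32; s_{12} = 6; s_{13} = 3; s_{14} = 27; s_{15} = 16; s_{16} = 18; s_{17} = 28; s_{18} = 27; s_{19} = 17; s_{20} = 21; s_{21} = 3; s_{22} = 35; s_{23} = 3; s_{24} = 3; s_{25} = 18; s_{26} = 26; s_{27} = 21; s_{28} = 30; s_{29} = 5; s_{30} = 31; s_{31} = 34; s_{32} = 10; s_{33} = 21; s_{34} = 19; s_{35} = 9; s_{36} = 10; s_{37} = 20.
Since (s_{36}, s_{37}) = (s_0, s_1) = (10, 20) (two consecutive terms determine the rest), the sequence is periodic with period 36.

36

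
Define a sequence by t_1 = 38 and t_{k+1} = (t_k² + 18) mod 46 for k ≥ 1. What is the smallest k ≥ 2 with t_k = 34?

5

t_1 = 38, t_2 = 36, t_3 = 26, t_4 = 4, t_5 = 34, t_6 = 24, t_7 = 42, t_8 = 34.
Since t_8 = t_5 = 34, the sequence is eventually periodic: after a pre-period of length 4 it cycles with period 3.
The value 34 first appears (with k ≥ 2) at t_5.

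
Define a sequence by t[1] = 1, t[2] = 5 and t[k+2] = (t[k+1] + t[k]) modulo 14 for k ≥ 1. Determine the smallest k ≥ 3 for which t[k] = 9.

t[1] = 1; t[2] = 5; t[3] = 6; t[4] = 11; t[5] = 3; t[6] = 0; t[7] = 3; t[8] = 3; t[9] = 6; t[10] = 9; t[11] = 1; t[12] = 10; t[13] = 11; t[14] = 7; t[15] = 4; t[16] = 11; t[17] = 1; t[18] = 12; t[19] = 13; t[20] = 11; t[21] = 10; t[22] = 7; t[23] = 3; t[24] = 10; t[25] = 13; t[26] = 9; t[27] = 8; t[28] = 3; t[29] = 11; t[30] = 0; t[31] = 11; t[32] = 11; t[33] = 8; t[34] = 5; t[35] = 13; t[36] = 4; t[37] = 3; t[38] = 7; t[39] = 10; t[40] = 3; t[41] = 13; t[42] = 2; t[43] = 1; t[44] = 3; t[45] = 4; t[46] = 7; t[47] = 11; t[48] = 4; t[49] = 1; t[50] = 5.
Since (t[49], t[50]) = (t[1], t[2]) = (1, 5) (two consecutive terms determine the rest), the sequence is periodic with period 48.
The value 9 first appears (with k ≥ 3) at t[10].

10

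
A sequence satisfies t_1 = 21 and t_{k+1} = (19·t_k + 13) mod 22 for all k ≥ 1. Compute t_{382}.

Computing terms: t_1 = 21, t_2 = 16, t_3 = 9, t_4 = 8, t_5 = 11, t_6 = 2, t_7 = 7, t_8 = 14, t_9 = 15, t_{10} = 12, t_{11} = 21.
The sequence repeats with period 10.
So t_{382} = t_{1 + ((382-1) mod 10)} = t_2 = 16.

16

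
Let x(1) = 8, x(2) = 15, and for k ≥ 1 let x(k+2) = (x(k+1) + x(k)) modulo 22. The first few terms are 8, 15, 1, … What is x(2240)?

7

x(1) = 8,  x(2) = 15,  x(3) = 1,  x(4) = 16,  x(5) = 17,  x(6) = 11,  x(7) = 6,  x(8) = 17,  x(9) = 1,  x(10) = 18,  x(11) = 19,  x(12) = 15,  x(13) = 12,  x(14) = 5,  x(15) = 17,  x(16) = 0,  x(17) = 17,  x(18) = 17,  x(19) = 12,  x(20) = 7,  x(21) = 19,  x(22) = 4,  x(23) = 1,  x(24) = 5,  x(25) = 6,  x(26) = 11,  x(27) = 17,  x(28) = 6,  x(29) = 1,  x(30) = 7,  x(31) = 8,  x(32) = 15.
The sequence repeats with period 30.
(2240 - 1) mod 30 = 19, so x(2240) = x(20) = 7.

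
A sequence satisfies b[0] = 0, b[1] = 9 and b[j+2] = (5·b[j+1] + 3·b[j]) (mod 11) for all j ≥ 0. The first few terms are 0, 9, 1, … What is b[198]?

Computing terms: b[0] = 0; b[1] = 9; b[2] = 1; b[3] = 10; b[4] = 9; b[5] = 9; b[6] = 6; b[7] = 2; b[8] = 6; b[9] = 3; b[10] = 0; b[11] = 9.
The sequence repeats with period 10.
(198 - 0) mod 10 = 8, so b[198] = b[8] = 6.

6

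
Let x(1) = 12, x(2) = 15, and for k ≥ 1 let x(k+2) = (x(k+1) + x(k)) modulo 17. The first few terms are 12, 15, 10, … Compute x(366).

Computing terms: x(1) = 12; x(2) = 15; x(3) = 10; x(4) = 8; x(5) = 1; x(6) = 9; x(7) = 10; x(8) = 2; x(9) = 12; x(10) = 14; x(11) = 9; x(12) = 6; x(13) = 15; x(14) = 4; x(15) = 2; x(16) = 6; x(17) = 8; x(18) = 14; x(19) = 5; x(20) = 2; x(21) = 7; x(22) = 9; x(23) = 16; x(24) = 8; x(25) = 7; x(26) = 15; x(27) = 5; x(28) = 3; x(29) = 8; x(30) = 11; x(31) = 2; x(32) = 13; x(33) = 15; x(34) = 11; x(35) = 9; x(36) = 3; x(37) = 12; x(38) = 15.
The sequence repeats with period 36.
So x(366) = x(1 + ((366-1) mod 36)) = x(6) = 9.

9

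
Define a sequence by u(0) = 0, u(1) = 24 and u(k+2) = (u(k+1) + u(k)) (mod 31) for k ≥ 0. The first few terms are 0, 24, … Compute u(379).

28

Computing terms: u(0) = 0, u(1) = 24, u(2) = 24, u(3) = 17, u(4) = 10, u(5) = 27, u(6) = 6, u(7) = 2, u(8) = 8, u(9) = 10, u(10) = 18, u(11) = 28, u(12) = 15, u(13) = 12, u(14) = 27, u(15) = 8, u(16) = 4, u(17) = 12, u(18) = 16, u(19) = 28, u(20) = 13, u(21) = 10, u(22) = 23, u(23) = 2, u(24) = 25, u(25) = 27, u(26) = 21, u(27) = 17, u(28) = 7, u(29) = 24, u(30) = 0, u(31) = 24.
The sequence repeats with period 30.
(379 - 0) mod 30 = 19, so u(379) = u(19) = 28.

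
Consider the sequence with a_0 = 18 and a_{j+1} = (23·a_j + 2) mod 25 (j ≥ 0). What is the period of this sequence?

20

We have a_0 = 18; a_1 = 16; a_2 = 20; a_3 = 12; a_4 = 3; a_5 = 21; a_6 = 10; a_7 = 7; a_8 = 13; a_9 = 1; a_{10} = 0; a_{11} = 2; a_{12} = 23; a_{13} = 6; a_{14} = 15; a_{15} = 22; a_{16} = 8; a_{17} = 11; a_{18} = 5; a_{19} = 17; a_{20} = 18.
Since a_{20} = a_0 = 18, the sequence is periodic with period 20.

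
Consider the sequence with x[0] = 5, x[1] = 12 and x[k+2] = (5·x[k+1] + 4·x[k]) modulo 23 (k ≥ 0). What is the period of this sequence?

x[0] = 5; x[1] = 12; x[2] = 11; x[3] = 11; x[4] = 7; x[5] = 10; x[6] = 9; x[7] = 16; x[8] = 1; x[9] = 0; x[10] = 4; x[11] = 20; x[12] = 1; x[13] = 16; x[14] = 15; x[15] = 1; x[16] = 19; x[17] = 7; x[18] = 19; x[19] = 8; x[20] = 1; x[21] = 14; x[22] = 5; x[23] = 12.
The sequence repeats with period 22.

22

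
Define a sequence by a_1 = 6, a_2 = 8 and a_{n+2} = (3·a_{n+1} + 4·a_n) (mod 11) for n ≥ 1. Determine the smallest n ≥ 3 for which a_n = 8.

a_1 = 6, a_2 = 8, a_3 = 4, a_4 = 0, a_5 = 5, a_6 = 4, a_7 = 10, a_8 = 2, a_9 = 2, a_{10} = 3, a_{11} = 6, a_{12} = 8.
Since (a_{11}, a_{12}) = (a_1, a_2) = (6, 8) (two consecutive terms determine the rest), the sequence is periodic with period 10.
The value 8 next appears (with n ≥ 3) at a_{12}.

12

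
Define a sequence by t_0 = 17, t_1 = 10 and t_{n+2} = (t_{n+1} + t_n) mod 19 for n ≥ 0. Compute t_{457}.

We have t_0 = 17, t_1 = 10, t_2 = 8, t_3 = 18, t_4 = 7, t_5 = 6, t_6 = 13, t_7 = 0, t_8 = 13, t_9 = 13, t_{10} = 7, t_{11} = 1, t_{12} = 8, t_{13} = 9, t_{14} = 17, t_{15} = 7, t_{16} = 5, t_{17} = 12, t_{18} = 17, t_{19} = 10.
The sequence repeats with period 18.
So t_{457} = t_{0 + ((457-0) mod 18)} = t_7 = 0.

0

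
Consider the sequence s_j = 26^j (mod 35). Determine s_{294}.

Listing terms: s_1 = 26; s_2 = 11; s_3 = 6; s_4 = 16; s_5 = 31; s_6 = 1; s_7 = 26.
Since s_7 = s_1 = 26, the sequence is periodic with period 6.
So s_{294} = s_{1 + ((294-1) mod 6)} = s_6 = 1.

1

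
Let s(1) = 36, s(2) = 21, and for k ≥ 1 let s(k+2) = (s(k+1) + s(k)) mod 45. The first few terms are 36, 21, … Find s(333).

Listing terms: s(1) = 36,  s(2) = 21,  s(3) = 12,  s(4) = 33,  s(5) = 0,  s(6) = 33,  s(7) = 33,  s(8) = 21,  s(9) = 9,  s(10) = 30,  s(11) = 39,  s(12) = 24,  s(13) = 18,  s(14) = 42,  s(15) = 15,  s(16) = 12,  s(17) = 27,  s(18) = 39,  s(19) = 21,  s(20) = 15,  s(21) = 36,  s(22) = 6,  s(23) = 42,  s(24) = 3,  s(25) = 0,  s(26) = 3,  s(27) = 3,  s(28) = 6,  s(29) = 9,  s(30) = 15,  s(31) = 24,  s(32) = 39,  s(33) = 18,  s(34) = 12,  s(35) = 30,  s(36) = 42,  s(37) = 27,  s(38) = 24,  s(39) = 6,  s(40) = 30,  s(41) = 36,  s(42) = 21.
Since (s(41), s(42)) = (s(1), s(2)) = (36, 21) (two consecutive terms determine the rest), the sequence is periodic with period 40.
(333 - 1) mod 40 = 12, so s(333) = s(13) = 18.

18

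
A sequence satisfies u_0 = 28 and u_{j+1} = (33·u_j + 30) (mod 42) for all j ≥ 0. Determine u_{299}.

u_0 = 28; u_1 = 30; u_2 = 12; u_3 = 6; u_4 = 18; u_5 = 36; u_6 = 0; u_7 = 30.
Since u_7 = u_1 = 30, the sequence is eventually periodic: after a pre-period of length 1 it cycles with period 6.
For j ≥ 1, u_j depends only on (j - 1) mod 6. (299 - 1) mod 6 = 4, so u_{299} = u_5 = 36.

36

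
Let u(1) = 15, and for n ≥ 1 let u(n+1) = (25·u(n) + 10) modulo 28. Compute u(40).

We have u(1) = 15,  u(2) = 21,  u(3) = 3,  u(4) = 1,  u(5) = 7,  u(6) = 17,  u(7) = 15.
The sequence repeats with period 6.
So u(40) = u(1 + ((40-1) mod 6)) = u(4) = 1.

1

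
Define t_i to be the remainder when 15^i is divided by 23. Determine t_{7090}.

t_0 = 1, t_1 = 15, t_2 = 18, t_3 = 17, t_4 = 2, t_5 = 7, t_6 = 13, t_7 = 11, t_8 = 4, t_9 = 14, t_{10} = 3, t_{11} = 22, t_{12} = 8, t_{13} = 5, t_{14} = 6, t_{15} = 21, t_{16} = 16, t_{17} = 10, t_{18} = 12, t_{19} = 19, t_{20} = 9, t_{21} = 20, t_{22} = 1.
Since t_{22} = t_0 = 1, the sequence is periodic with period 22.
(7090 - 0) mod 22 = 6, so t_{7090} = t_6 = 13.

13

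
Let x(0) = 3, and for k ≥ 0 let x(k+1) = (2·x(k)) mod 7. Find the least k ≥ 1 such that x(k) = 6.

1

Listing terms: x(0) = 3; x(1) = 6; x(2) = 5; x(3) = 3.
Since x(3) = x(0) = 3, the sequence is periodic with period 3.
The value 6 first appears (with k ≥ 1) at x(1).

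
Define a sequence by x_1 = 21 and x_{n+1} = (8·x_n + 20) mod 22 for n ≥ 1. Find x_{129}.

x_1 = 21; x_2 = 12; x_3 = 6; x_4 = 2; x_5 = 14; x_6 = 0; x_7 = 20; x_8 = 4; x_9 = 8; x_{10} = 18; x_{11} = 10; x_{12} = 12.
Since x_{12} = x_2 = 12, the sequence is eventually periodic: after a pre-period of length 1 it cycles with period 10.
For n ≥ 2, x_n depends only on (n - 2) mod 10. (129 - 2) mod 10 = 7, so x_{129} = x_9 = 8.

8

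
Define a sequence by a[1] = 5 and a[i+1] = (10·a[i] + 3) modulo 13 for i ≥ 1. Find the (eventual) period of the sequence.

a[1] = 5; a[2] = 1; a[3] = 0; a[4] = 3; a[5] = 7; a[6] = 8; a[7] = 5.
The sequence repeats with period 6.

6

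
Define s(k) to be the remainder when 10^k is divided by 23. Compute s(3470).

4

Listing terms: s(1) = 10, s(2) = 8, s(3) = 11, s(4) = 18, s(5) = 19, s(6) = 6, s(7) = 14, s(8) = 2, s(9) = 20, s(10) = 16, s(11) = 22, s(12) = 13, s(13) = 15, s(14) = 12, s(15) = 5, s(16) = 4, s(17) = 17, s(18) = 9, s(19) = 21, s(20) = 3, s(21) = 7, s(22) = 1, s(23) = 10.
Since s(23) = s(1) = 10, the sequence is periodic with period 22.
So s(3470) = s(1 + ((3470-1) mod 22)) = s(16) = 4.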